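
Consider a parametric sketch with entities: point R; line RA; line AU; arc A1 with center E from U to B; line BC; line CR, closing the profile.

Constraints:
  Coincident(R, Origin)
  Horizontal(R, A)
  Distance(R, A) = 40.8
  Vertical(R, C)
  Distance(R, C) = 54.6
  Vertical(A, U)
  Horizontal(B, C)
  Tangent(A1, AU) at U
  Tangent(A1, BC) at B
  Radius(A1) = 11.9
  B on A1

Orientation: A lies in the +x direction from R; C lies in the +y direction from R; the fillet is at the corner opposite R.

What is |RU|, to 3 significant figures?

59.1

The virtual corner opposite R is at (40.8, 54.6). Tangency of A1 to AU means the radius EU is perpendicular to AU and tangency of A1 to BC means the radius EB is perpendicular to BC, with radius 11.9, so the center E sits 11.9 in from both sides at E = (28.9, 42.7). That places the tangent points at U = (40.8, 42.7) on AU and B = (28.9, 54.6) on BC. Then |RU| = |U − R| = 59.1.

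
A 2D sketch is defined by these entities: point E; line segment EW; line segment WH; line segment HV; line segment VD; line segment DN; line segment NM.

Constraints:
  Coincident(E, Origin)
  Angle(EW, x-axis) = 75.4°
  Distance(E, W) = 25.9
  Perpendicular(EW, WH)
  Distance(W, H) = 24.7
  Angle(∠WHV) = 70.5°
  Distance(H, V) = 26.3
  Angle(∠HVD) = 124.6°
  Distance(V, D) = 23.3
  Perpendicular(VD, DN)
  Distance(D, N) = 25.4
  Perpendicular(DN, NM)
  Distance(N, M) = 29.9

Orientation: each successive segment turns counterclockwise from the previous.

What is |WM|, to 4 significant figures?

15.74

The perpendicularity gives DN at right angles to VD, so DN runs at 60.30°; with |DN| = 25.4, N = (17.70, 15.60). The perpendicularity gives NM at right angles to DN, so NM runs at 150.3°; with |NM| = 29.9, M = (-8.276, 30.42). Then |WM| = |M − W| = 15.74.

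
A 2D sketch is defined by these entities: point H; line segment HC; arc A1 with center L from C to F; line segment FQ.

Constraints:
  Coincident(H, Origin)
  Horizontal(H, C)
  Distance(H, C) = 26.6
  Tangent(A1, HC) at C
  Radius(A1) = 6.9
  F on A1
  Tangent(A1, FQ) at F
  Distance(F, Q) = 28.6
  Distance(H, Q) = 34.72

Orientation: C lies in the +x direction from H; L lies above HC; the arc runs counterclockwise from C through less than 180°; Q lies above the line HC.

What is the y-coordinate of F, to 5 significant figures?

11.605

Checks: |LF| = 6.900 ✓; ∠(LF, FQ) = 90.00° ✓; |FQ| = 28.60 ✓; |HQ| = 34.72 ✓.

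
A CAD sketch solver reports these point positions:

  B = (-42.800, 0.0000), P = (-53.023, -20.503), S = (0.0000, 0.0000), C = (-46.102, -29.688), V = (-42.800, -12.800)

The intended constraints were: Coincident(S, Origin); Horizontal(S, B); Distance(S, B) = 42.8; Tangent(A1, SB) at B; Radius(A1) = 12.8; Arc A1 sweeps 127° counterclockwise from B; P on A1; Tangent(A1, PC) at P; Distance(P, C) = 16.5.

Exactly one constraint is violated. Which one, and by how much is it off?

Distance(P, C) = 16.5 — off by 5.00.

S = (0.00, 0.00) ✓; S.y = 0.00, B.y = 0.00 ✓; |SB| = 42.80 ✓; ∠(VB, BS) = 90.00° ✓; |VB| = 12.80 ✓; bearing(V→P) − bearing(V→B) = 127.0° ✓; |VP| = 12.80 ✓; ∠(VP, PC) = 90.00° ✓; |PC| = 11.50 ✗.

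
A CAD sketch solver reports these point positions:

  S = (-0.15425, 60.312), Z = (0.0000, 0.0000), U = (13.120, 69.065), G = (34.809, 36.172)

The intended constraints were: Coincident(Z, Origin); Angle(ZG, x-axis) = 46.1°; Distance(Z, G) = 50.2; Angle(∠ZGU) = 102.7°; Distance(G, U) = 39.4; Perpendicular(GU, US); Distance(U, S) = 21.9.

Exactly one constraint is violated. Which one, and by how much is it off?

Distance(U, S) = 21.9 — off by 6.00.

Z = (0.00, 0.00) ✓; ZG at 46.10° ✓; |ZG| = 50.20 ✓; ∠ZGU = 102.7° ✓; |GU| = 39.40 ✓; ∠(GU, US) = 90.00° ✓; |US| = 15.90 ✗.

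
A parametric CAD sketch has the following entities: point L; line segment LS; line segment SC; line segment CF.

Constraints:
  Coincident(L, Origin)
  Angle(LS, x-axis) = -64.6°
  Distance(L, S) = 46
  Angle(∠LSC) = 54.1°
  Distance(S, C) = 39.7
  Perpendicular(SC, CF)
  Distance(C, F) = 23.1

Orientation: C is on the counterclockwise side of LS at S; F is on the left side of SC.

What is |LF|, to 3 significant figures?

19.0

L is at the origin; LS runs at -64.6° with length 46.0, so S = 46.0·(cos -64.6°, sin -64.6°) = (19.7, -41.6). ∠LSC = 54.1°, so SC runs at -64.6° + (180° − 54.1°) = 61.3° from the x-axis; with |SC| = 39.7, C = S + 39.7·(cos 61.3°, sin 61.3°) = (38.8, -6.73). SC ⟂ CF; with |CF| = 23.1 on the left of SC, F = C + 23.1·(-0.877, 0.480) = (18.5, 4.36). Then |LF| = |F − L| = 19.0.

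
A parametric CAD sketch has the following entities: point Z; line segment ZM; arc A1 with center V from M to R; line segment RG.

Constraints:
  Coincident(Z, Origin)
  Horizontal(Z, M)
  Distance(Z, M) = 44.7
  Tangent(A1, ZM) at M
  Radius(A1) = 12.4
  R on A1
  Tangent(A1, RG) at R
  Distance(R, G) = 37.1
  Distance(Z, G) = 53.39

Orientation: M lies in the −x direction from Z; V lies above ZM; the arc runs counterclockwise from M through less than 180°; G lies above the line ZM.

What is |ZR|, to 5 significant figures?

34.059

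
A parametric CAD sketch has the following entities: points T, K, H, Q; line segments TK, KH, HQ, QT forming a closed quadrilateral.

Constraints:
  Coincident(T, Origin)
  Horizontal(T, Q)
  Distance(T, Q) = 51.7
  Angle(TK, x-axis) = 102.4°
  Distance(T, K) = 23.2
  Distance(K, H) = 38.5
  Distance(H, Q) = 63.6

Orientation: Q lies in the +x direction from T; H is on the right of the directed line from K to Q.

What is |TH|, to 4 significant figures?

18.45

Checks: T.y = 0.00, Q.y = 0.00 ✓; |KH| = 38.50 ✓; |HQ| = 63.60 ✓.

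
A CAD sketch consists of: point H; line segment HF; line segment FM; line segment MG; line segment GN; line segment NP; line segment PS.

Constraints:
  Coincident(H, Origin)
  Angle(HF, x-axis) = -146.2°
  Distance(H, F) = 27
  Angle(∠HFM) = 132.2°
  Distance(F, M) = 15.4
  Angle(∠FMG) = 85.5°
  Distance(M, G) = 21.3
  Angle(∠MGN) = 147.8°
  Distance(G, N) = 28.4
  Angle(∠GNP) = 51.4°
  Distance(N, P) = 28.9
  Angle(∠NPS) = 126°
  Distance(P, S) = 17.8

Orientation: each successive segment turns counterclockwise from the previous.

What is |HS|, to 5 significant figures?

25.863

H is at the origin; HF runs at -146.2° with length 27.0, so F = (-22.437, -15.020). ∠HFM = 132.2° gives FM at -98.400° from the x-axis; with |FM| = 15.4, M = (-24.686, -30.255). ∠FMG = 85.5° gives MG at -3.9000° from the x-axis; with |MG| = 21.3, G = (-3.4356, -31.704). ∠MGN = 147.8° gives GN at 28.300° from the x-axis; with |GN| = 28.4, N = (21.570, -18.239). ∠GNP = 51.4° gives NP at 156.90° from the x-axis; with |NP| = 28.9, P = (-5.0129, -6.9009). ∠NPS = 126.0° gives PS at -149.10° from the x-axis; with |PS| = 17.8, S = (-20.286, -16.042). Then |HS| = |S − H| = 25.863.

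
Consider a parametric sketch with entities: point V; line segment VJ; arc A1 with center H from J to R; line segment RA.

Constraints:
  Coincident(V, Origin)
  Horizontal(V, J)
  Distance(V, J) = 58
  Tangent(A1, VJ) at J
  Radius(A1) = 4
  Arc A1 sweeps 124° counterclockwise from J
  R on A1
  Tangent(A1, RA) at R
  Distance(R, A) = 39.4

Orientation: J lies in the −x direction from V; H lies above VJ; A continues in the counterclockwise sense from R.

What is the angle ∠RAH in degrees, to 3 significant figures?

5.80°

V is at the origin; VJ is horizontal with |VJ| = 58.0 and J on the −x side, so J = (-58.0, 0.00). A1 meets VJ tangentially, so HJ is at right angles to VJ, so H = J + (0, 4) = (-58.0, 4.00). On A1, J sits at bearing -90° from H; a 124° counterclockwise sweep puts R at bearing 34°, so R = H + 4.0·(cos 34°, sin 34°) = (-54.7, 6.24). Since A1 is tangent to RA there, HR ⟂ RA, so RA runs along (−sin 34°, cos 34°); with |RA| = 39.4, A = (-76.7, 38.9). Then cos ∠RAH = AR·AH / (|AR||AH|), giving 5.80°.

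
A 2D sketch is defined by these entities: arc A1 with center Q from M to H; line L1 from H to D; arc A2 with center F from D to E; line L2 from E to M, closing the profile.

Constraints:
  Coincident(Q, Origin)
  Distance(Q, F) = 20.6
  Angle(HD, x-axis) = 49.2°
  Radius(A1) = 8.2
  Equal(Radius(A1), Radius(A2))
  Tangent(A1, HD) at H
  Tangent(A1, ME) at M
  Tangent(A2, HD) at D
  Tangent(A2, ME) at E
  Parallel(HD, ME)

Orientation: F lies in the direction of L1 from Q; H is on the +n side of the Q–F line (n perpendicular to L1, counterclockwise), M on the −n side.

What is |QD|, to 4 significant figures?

22.17

Tangency of A1 to both parallel lines with radius 8.2 puts H and M at Q ± 8.2·n: H = (-6.207, 5.358), M = (6.207, -5.358). Equal radii place D and E the same way about F: D = F + 8.2·n = (7.253, 20.95), E = F − 8.2·n = (19.67, 10.24). Then |QD| = |D − Q| = 22.17.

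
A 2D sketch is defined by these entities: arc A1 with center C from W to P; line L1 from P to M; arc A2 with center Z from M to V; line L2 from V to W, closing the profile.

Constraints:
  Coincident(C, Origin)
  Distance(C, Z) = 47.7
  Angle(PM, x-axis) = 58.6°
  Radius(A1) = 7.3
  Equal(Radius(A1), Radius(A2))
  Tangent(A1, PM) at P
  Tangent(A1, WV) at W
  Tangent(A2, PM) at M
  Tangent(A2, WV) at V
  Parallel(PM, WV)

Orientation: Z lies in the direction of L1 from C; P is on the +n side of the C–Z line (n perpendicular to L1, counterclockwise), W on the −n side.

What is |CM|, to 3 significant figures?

48.3

Tangency of A1 to both parallel lines with radius 7.3 puts P and W at C ± 7.3·n: P = (-6.23, 3.80), W = (6.23, -3.80). Equal radii place M and V the same way about Z: M = Z + 7.3·n = (18.6, 44.5), V = Z − 7.3·n = (31.1, 36.9). Then |CM| = |M − C| = 48.3.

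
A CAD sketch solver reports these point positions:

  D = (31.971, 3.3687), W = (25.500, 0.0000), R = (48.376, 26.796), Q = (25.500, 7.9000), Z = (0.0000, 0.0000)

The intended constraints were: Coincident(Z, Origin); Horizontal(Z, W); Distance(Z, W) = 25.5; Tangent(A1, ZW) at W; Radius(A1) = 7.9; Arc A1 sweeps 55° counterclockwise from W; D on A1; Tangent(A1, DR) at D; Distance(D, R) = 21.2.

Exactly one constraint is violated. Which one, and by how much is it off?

Distance(D, R) = 21.2 — off by 7.40.

Z = (0.00, 0.00) ✓; Z.y = 0.00, W.y = 0.00 ✓; |ZW| = 25.50 ✓; ∠(QW, WZ) = 90.00° ✓; |QW| = 7.900 ✓; bearing(Q→D) − bearing(Q→W) = 55.00° ✓; |QD| = 7.900 ✓; ∠(QD, DR) = 90.00° ✓; |DR| = 28.60 ✗.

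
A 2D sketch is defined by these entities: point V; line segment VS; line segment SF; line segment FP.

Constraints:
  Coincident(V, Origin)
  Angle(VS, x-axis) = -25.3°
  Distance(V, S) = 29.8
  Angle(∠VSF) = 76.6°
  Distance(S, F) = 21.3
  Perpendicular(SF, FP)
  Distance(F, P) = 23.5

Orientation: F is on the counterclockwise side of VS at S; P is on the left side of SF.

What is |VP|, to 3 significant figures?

15.4

∠VSF = 76.6°, so SF runs at -25.3° + (180° − 76.6°) = 78.1° from the x-axis; with |SF| = 21.3, F = S + 21.3·(cos 78.1°, sin 78.1°) = (31.3, 8.11). SF ⟂ FP; with |FP| = 23.5 on the left of SF, P = F + 23.5·(-0.979, 0.206) = (8.34, 13.0). Then |VP| = |P − V| = 15.4.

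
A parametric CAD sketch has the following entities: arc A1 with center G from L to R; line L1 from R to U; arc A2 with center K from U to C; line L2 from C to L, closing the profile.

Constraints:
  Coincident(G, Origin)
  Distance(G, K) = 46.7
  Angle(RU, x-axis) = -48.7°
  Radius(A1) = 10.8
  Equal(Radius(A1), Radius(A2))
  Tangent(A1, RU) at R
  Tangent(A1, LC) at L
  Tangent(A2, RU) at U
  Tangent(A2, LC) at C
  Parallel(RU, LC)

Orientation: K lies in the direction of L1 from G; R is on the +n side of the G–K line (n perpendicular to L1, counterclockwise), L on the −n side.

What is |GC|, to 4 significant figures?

47.93

The slot axis is L1's direction at -48.7°, so u = (cos -48.7°, sin -48.7°) = (0.6600, -0.7513) and n = (−sin -48.7°, cos -48.7°) = (0.7513, 0.6600). G is at the origin and K lies 46.7 along u from G, so K = 46.7·u = (30.82, -35.08). Tangency of A1 to both parallel lines with radius 10.8 puts R and L at G ± 10.8·n: R = (8.114, 7.128), L = (-8.114, -7.128). Equal radii place U and C the same way about K: U = K + 10.8·n = (38.94, -27.96), C = K − 10.8·n = (22.71, -42.21). Then |GC| = |C − G| = 47.93.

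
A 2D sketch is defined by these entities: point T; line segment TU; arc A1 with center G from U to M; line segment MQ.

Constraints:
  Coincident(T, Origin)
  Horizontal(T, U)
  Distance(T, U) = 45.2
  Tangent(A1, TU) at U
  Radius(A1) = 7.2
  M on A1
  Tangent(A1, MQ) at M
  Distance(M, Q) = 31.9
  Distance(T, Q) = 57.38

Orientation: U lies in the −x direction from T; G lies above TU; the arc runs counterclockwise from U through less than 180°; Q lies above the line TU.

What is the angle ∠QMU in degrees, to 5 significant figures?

131.94°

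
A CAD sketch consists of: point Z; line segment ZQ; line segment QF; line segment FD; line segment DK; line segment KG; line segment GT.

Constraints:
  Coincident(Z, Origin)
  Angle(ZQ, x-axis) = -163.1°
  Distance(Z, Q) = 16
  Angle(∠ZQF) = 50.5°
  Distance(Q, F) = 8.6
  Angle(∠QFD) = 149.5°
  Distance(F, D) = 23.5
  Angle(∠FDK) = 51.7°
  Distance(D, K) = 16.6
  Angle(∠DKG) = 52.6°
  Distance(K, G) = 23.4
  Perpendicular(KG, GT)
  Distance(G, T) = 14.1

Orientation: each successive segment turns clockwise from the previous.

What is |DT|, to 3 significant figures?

13.3

∠DKG = 52.6° gives KG at 141° from the x-axis; with |KG| = 23.4, G = (-11.9, 15.5). The perpendicularity gives GT at right angles to KG, so GT runs at 51.2°; with |GT| = 14.1, T = (-3.02, 26.5). Then |DT| = |T − D| = 13.3.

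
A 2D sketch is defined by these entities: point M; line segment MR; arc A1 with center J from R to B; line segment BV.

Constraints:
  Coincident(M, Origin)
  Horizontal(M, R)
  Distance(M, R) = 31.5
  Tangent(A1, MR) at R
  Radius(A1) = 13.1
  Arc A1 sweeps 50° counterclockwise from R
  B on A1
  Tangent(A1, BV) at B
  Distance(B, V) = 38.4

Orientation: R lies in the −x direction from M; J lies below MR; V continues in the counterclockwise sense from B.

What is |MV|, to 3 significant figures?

74.5

On A1, R sits at bearing 90° from J; a 50° counterclockwise sweep puts B at bearing 140°, so B = J + 13.1·(cos 140°, sin 140°) = (-41.5, -4.68). Tangency of A1 to BV means the radius JB is perpendicular to BV, so BV runs along (−sin 140°, cos 140°); with |BV| = 38.4, V = (-66.2, -34.1). Then |MV| = |V − M| = 74.5.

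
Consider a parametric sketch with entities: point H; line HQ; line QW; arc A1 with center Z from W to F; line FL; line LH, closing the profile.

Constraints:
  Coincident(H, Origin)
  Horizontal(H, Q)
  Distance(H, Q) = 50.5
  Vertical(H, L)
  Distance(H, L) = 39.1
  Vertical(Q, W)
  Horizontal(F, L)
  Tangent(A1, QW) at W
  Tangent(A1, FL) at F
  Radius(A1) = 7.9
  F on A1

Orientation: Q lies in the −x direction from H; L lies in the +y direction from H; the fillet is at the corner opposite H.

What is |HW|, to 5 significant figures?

59.361

H is at the origin; HQ is horizontal with |HQ| = 50.5 and Q on the −x side, so Q = (-50.500, 0.0000). H and L share the same x with |HL| = 39.1 and L on the +y side, so L = (0.0000, 39.100). The virtual corner opposite H is at (-50.500, 39.100). Tangency of A1 to QW means the radius ZW is perpendicular to QW and the tangent condition forces ZF to be normal to FL, with radius 7.9, so the center Z sits 7.9 in from both sides at Z = (-42.600, 31.200). That places the tangent points at W = (-50.500, 31.200) on QW and F = (-42.600, 39.100) on FL. Then |HW| = |W − H| = 59.361.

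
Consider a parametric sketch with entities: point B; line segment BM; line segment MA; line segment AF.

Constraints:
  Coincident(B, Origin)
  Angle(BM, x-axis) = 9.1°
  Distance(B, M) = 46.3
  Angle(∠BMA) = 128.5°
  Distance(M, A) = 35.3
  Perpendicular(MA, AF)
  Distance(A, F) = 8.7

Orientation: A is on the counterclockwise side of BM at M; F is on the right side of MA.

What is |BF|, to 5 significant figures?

78.300

B is at the origin; BM runs at 9.1° with length 46.3, so M = 46.3·(cos 9.1°, sin 9.1°) = (45.717, 7.3227). ∠BMA = 128.5°, so MA runs at 9.1° + (180° − 128.5°) = 60.600° from the x-axis; with |MA| = 35.3, A = M + 35.3·(cos 60.600°, sin 60.600°) = (63.046, 38.077). MA ⟂ AF; with |AF| = 8.7 on the right of MA, F = A + 8.7·(0.87121, -0.49090) = (70.626, 33.806). Then |BF| = |F − B| = 78.300.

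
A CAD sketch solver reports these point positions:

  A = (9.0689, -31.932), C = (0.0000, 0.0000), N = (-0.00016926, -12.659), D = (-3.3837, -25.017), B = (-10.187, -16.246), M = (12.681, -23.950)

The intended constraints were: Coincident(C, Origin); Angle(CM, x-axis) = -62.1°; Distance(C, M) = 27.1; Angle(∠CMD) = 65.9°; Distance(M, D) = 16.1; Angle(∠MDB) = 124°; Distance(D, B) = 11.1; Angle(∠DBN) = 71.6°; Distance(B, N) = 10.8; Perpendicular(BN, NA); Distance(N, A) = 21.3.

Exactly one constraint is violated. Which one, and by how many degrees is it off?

Perpendicular(BN, NA) — off by 5.80°.

C = (0.00, 0.00) ✓; CM at -62.10° ✓; |CM| = 27.10 ✓; ∠CMD = 65.90° ✓; |MD| = 16.10 ✓; ∠MDB = 124.0° ✓; |DB| = 11.10 ✓; ∠DBN = 71.60° ✓; |BN| = 10.80 ✓; ∠(BN, NA) = 84.20° ✗; |NA| = 21.30 ✓.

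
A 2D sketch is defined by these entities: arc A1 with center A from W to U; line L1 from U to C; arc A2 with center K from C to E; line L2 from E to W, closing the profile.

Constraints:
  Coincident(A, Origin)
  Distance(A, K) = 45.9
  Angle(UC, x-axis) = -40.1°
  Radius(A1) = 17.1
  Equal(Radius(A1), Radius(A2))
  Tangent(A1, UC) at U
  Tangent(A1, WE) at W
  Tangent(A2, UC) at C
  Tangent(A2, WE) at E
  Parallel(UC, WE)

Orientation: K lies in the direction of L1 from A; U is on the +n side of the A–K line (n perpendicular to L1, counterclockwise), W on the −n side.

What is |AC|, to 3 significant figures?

49.0

The slot axis is L1's direction at -40.1°, so u = (cos -40.1°, sin -40.1°) = (0.765, -0.644) and n = (−sin -40.1°, cos -40.1°) = (0.644, 0.765). A is at the origin and K lies 45.9 along u from A, so K = 45.9·u = (35.1, -29.6). Tangency of A1 to both parallel lines with radius 17.1 puts U and W at A ± 17.1·n: U = (11.0, 13.1), W = (-11.0, -13.1). Equal radii place C and E the same way about K: C = K + 17.1·n = (46.1, -16.5), E = K − 17.1·n = (24.1, -42.6). Then |AC| = |C − A| = 49.0.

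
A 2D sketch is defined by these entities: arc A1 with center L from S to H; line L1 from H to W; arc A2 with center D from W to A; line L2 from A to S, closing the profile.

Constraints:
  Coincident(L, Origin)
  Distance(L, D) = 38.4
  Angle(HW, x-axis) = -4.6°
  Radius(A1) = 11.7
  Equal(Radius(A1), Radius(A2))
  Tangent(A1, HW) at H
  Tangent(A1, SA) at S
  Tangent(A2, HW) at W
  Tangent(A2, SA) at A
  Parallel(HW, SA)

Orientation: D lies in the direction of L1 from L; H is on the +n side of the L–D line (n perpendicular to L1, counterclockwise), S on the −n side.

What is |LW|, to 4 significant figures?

40.14

The slot axis is L1's direction at -4.6°, so u = (cos -4.6°, sin -4.6°) = (0.9968, -0.08020) and n = (−sin -4.6°, cos -4.6°) = (0.08020, 0.9968). L is at the origin and D lies 38.4 along u from L, so D = 38.4·u = (38.28, -3.080). Tangency of A1 to both parallel lines with radius 11.7 puts H and S at L ± 11.7·n: H = (0.9383, 11.66), S = (-0.9383, -11.66). Equal radii place W and A the same way about D: W = D + 11.7·n = (39.21, 8.583), A = D − 11.7·n = (37.34, -14.74). Then |LW| = |W − L| = 40.14.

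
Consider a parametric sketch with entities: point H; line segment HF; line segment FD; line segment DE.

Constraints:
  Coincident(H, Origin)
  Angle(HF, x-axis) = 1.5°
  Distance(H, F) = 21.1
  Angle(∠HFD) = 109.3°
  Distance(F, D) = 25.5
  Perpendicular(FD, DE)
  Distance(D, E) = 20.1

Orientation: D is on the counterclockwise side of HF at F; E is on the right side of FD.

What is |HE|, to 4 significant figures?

51.53

∠HFD = 109.3°, so FD runs at 1.5° + (180° − 109.3°) = 72.20° from the x-axis; with |FD| = 25.5, D = F + 25.5·(cos 72.20°, sin 72.20°) = (28.89, 24.83). FD is perpendicular to DE; with |DE| = 20.1 on the right of FD, E = D + 20.1·(0.9521, -0.3057) = (48.03, 18.69). Then |HE| = |E − H| = 51.53.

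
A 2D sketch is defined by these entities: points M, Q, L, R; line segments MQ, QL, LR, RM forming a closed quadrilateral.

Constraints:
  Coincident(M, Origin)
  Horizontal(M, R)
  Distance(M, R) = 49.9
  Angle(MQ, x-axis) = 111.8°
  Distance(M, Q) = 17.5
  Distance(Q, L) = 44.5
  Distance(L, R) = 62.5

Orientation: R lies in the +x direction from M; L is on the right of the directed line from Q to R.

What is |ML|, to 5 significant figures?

28.847

M is at the origin; M and R share the same y with |MR| = 49.9 and R in +x, so R = (49.9, 0). MQ runs at 111.8° with |MQ| = 17.5, so Q = (-6.4989, 16.249). L is determined by |QL| = 44.5 and |LR| = 62.5 together: it lies at the intersection of circle(Q, 44.5) and circle(R, 62.5). With |QR| = 58.693, the foot of the radical line on QR is 12.939 from Q and the perpendicular offset is √(44.5² − 12.939²) = 42.577. Taking the right-of-QR solution: L = (-5.8527, -28.247).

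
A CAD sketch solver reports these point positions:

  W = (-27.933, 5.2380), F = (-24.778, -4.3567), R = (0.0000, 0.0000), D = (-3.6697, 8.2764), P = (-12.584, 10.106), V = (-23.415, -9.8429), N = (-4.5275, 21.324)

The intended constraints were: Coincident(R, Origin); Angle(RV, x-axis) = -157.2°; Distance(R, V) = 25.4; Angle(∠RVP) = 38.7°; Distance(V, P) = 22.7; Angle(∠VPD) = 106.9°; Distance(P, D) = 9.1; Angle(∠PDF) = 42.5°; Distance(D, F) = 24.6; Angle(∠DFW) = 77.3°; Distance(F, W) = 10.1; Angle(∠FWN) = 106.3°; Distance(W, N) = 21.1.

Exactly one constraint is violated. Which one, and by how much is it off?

Distance(W, N) = 21.1 — off by 7.30.

R = (0.00, 0.00) ✓; RV at -157.2° ✓; |RV| = 25.40 ✓; ∠RVP = 38.70° ✓; |VP| = 22.70 ✓; ∠VPD = 106.9° ✓; |PD| = 9.100 ✓; ∠PDF = 42.50° ✓; |DF| = 24.60 ✓; ∠DFW = 77.30° ✓; |FW| = 10.10 ✓; ∠FWN = 106.3° ✓; |WN| = 28.40 ✗.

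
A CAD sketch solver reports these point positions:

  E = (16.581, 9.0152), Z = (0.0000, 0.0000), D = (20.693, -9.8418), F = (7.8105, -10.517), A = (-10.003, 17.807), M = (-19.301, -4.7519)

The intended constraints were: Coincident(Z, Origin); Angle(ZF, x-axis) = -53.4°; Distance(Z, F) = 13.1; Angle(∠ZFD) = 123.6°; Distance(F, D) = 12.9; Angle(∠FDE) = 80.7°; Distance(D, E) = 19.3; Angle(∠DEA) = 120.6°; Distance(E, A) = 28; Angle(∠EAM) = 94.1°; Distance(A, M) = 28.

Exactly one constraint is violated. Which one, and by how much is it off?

Distance(A, M) = 28 — off by 3.60.

Z = (0.00, 0.00) ✓; ZF at -53.40° ✓; |ZF| = 13.10 ✓; ∠ZFD = 123.6° ✓; |FD| = 12.90 ✓; ∠FDE = 80.70° ✓; |DE| = 19.30 ✓; ∠DEA = 120.6° ✓; |EA| = 28.00 ✓; ∠EAM = 94.10° ✓; |AM| = 24.40 ✗.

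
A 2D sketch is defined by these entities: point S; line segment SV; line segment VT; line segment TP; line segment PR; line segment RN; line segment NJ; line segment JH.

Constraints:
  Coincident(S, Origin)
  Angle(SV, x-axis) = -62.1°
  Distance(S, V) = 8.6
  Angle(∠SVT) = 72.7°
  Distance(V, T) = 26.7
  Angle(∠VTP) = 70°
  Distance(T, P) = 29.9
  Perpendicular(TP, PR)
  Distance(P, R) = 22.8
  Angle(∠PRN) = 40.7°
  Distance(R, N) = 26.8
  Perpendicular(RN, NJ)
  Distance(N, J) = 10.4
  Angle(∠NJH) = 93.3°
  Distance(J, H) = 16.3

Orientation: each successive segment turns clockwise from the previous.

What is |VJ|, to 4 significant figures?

31.44

∠PRN = 40.7° gives RN at -148.7° from the x-axis; with |RN| = 26.8, N = (-17.74, -0.6603). RN ⟂ NJ, so NJ runs at 121.3°; with |NJ| = 10.4, J = (-23.15, 8.226). Then |VJ| = |J − V| = 31.44.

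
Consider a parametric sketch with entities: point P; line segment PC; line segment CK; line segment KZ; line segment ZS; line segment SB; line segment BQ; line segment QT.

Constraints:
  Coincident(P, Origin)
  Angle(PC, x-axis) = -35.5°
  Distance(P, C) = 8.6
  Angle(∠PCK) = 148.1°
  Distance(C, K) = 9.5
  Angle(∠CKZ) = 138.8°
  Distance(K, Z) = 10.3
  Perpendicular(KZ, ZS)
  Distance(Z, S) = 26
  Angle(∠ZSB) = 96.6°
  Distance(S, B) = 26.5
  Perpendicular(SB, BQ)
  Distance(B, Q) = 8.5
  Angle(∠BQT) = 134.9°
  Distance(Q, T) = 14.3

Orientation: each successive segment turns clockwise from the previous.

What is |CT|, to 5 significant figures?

3.2937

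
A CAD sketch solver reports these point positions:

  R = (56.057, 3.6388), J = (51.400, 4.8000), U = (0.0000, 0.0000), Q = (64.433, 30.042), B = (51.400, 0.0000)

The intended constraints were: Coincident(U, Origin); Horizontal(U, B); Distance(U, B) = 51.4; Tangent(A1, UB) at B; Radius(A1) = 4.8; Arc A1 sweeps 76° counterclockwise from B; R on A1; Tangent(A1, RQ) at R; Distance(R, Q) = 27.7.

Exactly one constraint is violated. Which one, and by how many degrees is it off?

Tangent(A1, RQ) at R — off by 3.60°.

U = (0.00, 0.00) ✓; U.y = 0.00, B.y = 0.00 ✓; |UB| = 51.40 ✓; ∠(JB, BU) = 90.00° ✓; |JB| = 4.800 ✓; bearing(J→R) − bearing(J→B) = 76.00° ✓; |JR| = 4.800 ✓; ∠(JR, RQ) = 93.60° ✗; |RQ| = 27.70 ✓.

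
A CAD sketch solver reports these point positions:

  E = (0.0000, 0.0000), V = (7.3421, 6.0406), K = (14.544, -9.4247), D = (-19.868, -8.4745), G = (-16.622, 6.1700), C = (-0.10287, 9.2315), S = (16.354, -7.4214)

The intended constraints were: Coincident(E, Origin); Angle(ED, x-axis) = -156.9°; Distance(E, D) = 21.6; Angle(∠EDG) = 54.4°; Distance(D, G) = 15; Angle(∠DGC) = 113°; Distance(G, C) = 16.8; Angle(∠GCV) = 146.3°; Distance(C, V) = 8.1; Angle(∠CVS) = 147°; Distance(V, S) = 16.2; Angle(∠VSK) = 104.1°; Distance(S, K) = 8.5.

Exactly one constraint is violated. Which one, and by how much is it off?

Distance(S, K) = 8.5 — off by 5.80.

E = (0.00, 0.00) ✓; ED at -156.9° ✓; |ED| = 21.60 ✓; ∠EDG = 54.40° ✓; |DG| = 15.00 ✓; ∠DGC = 113.0° ✓; |GC| = 16.80 ✓; ∠GCV = 146.3° ✓; |CV| = 8.100 ✓; ∠CVS = 147.0° ✓; |VS| = 16.20 ✓; ∠VSK = 104.1° ✓; |SK| = 2.700 ✗.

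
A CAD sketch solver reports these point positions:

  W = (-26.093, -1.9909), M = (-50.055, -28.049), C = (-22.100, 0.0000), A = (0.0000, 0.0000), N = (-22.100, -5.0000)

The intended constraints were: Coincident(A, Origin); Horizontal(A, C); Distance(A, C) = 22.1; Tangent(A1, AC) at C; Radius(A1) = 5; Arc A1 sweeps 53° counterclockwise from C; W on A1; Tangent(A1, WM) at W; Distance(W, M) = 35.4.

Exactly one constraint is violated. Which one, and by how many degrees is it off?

Tangent(A1, WM) at W — off by 5.60°.

A = (0.00, 0.00) ✓; A.y = 0.00, C.y = 0.00 ✓; |AC| = 22.10 ✓; ∠(NC, CA) = 90.00° ✓; |NC| = 5.000 ✓; bearing(N→W) − bearing(N→C) = 53.00° ✓; |NW| = 5.000 ✓; ∠(NW, WM) = 95.60° ✗; |WM| = 35.40 ✓.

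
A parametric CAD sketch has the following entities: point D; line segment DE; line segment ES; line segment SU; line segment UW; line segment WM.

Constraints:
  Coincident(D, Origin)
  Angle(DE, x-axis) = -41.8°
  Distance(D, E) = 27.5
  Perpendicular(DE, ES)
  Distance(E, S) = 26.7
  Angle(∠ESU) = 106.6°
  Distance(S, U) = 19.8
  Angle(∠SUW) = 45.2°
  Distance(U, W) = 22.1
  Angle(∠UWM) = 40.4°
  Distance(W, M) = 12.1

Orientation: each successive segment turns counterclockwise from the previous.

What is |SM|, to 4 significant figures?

6.298

D is at the origin; DE runs at -41.8° with length 27.5, so E = (20.50, -18.33). DE is perpendicular to ES, so ES runs at 48.20°; with |ES| = 26.7, S = (38.30, 1.575). ∠ESU = 106.6° gives SU at 121.6° from the x-axis; with |SU| = 19.8, U = (27.92, 18.44). ∠SUW = 45.2° gives UW at -103.6° from the x-axis; with |UW| = 22.1, W = (22.73, -3.042). ∠UWM = 40.4° gives WM at 36.00° from the x-axis; with |WM| = 12.1, M = (32.51, 4.071). Then |SM| = |M − S| = 6.298.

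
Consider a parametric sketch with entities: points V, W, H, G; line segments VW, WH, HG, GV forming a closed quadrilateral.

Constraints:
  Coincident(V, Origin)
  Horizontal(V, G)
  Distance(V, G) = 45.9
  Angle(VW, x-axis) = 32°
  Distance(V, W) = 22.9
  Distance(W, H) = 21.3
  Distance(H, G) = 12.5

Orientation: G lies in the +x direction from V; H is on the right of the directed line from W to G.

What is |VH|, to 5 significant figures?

34.076

Checks: V.y = 0.00, G.y = 0.00 ✓; |WH| = 21.30 ✓; |HG| = 12.50 ✓.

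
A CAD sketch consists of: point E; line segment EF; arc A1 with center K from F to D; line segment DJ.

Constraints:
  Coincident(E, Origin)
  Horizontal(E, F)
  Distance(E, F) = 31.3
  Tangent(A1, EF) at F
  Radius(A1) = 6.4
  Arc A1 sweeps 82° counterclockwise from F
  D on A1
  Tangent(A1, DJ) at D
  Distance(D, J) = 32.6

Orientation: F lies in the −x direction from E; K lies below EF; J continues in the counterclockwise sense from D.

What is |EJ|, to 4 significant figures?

56.63

E is at the origin; E and F share the same y with |EF| = 31.3 and F on the −x side, so F = (-31.30, 0.000). Since A1 is tangent to EF there, KF ⟂ EF, so K = F + (0, -6.4) = (-31.30, -6.400). On A1, F sits at bearing 90° from K; an 82° counterclockwise sweep puts D at bearing 172°, so D = K + 6.4·(cos 172°, sin 172°) = (-37.64, -5.509). Tangency of A1 to DJ means the radius KD is perpendicular to DJ, so DJ runs along (−sin 172°, cos 172°); with |DJ| = 32.6, J = (-42.17, -37.79). Then |EJ| = |J − E| = 56.63.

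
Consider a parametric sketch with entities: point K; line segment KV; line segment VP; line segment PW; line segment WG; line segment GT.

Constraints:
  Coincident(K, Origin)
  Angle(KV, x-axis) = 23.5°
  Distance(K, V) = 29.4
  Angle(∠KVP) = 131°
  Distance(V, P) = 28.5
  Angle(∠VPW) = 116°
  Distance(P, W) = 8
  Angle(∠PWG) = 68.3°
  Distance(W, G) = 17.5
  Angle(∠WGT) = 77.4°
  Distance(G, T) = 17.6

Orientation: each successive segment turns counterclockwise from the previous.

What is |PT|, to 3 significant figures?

14.5

∠PWG = 68.3° gives WG at -112° from the x-axis; with |WG| = 17.5, G = (23.2, 28.2). ∠WGT = 77.4° gives GT at -9.20° from the x-axis; with |GT| = 17.6, T = (40.6, 25.3). Then |PT| = |T − P| = 14.5.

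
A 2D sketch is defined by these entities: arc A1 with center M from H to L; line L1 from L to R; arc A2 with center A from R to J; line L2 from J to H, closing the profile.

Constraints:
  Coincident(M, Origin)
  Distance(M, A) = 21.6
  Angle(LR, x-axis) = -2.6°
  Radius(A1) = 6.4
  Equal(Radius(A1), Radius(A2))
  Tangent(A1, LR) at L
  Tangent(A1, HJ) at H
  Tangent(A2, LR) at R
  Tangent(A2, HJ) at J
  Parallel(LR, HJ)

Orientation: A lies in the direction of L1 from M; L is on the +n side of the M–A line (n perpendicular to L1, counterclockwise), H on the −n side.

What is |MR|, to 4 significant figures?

22.53

Tangency of A1 to both parallel lines with radius 6.4 puts L and H at M ± 6.4·n: L = (0.2903, 6.393), H = (-0.2903, -6.393). Equal radii place R and J the same way about A: R = A + 6.4·n = (21.87, 5.414), J = A − 6.4·n = (21.29, -7.373). Then |MR| = |R − M| = 22.53.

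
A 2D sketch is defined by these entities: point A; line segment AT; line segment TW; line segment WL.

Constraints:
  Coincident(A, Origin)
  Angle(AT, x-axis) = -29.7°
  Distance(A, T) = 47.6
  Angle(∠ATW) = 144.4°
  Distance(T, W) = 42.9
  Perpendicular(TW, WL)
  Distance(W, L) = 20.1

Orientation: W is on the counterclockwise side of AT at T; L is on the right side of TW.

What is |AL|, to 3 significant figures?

94.6

A is at the origin; AT runs at -29.7° with length 47.6, so T = 47.6·(cos -29.7°, sin -29.7°) = (41.3, -23.6). ∠ATW = 144.4°, so TW runs at -29.7° + (180° − 144.4°) = 5.90° from the x-axis; with |TW| = 42.9, W = T + 42.9·(cos 5.90°, sin 5.90°) = (84.0, -19.2). TW is perpendicular to WL; with |WL| = 20.1 on the right of TW, L = W + 20.1·(0.103, -0.995) = (86.1, -39.2). Then |AL| = |L − A| = 94.6.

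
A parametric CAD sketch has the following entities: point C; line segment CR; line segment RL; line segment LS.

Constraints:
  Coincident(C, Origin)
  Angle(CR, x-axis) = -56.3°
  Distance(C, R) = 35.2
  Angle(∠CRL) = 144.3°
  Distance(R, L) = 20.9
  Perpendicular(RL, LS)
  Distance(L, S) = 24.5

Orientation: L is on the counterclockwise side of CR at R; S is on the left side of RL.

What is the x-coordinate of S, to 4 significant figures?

47.71

C is at the origin; CR runs at -56.3° with length 35.2, so R = 35.2·(cos -56.3°, sin -56.3°) = (19.53, -29.28). ∠CRL = 144.3°, so RL runs at -56.3° + (180° − 144.3°) = -20.60° from the x-axis; with |RL| = 20.9, L = R + 20.9·(cos -20.60°, sin -20.60°) = (39.09, -36.64). RL ⟂ LS; with |LS| = 24.5 on the left of RL, S = L + 24.5·(0.3518, 0.9361) = (47.71, -13.70). So S.x = 47.71.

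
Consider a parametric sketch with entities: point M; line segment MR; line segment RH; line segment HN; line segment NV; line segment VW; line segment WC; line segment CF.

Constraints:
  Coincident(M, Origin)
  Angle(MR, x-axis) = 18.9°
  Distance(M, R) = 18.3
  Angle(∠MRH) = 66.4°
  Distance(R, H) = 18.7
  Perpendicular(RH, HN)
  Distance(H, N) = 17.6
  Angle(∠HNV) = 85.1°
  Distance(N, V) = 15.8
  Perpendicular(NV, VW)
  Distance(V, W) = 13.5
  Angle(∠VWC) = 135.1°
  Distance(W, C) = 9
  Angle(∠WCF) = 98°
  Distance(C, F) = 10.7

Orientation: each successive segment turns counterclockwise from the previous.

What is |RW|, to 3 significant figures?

4.97

M is at the origin; MR runs at 18.9° with length 18.3, so R = (17.3, 5.93). ∠MRH = 66.4° gives RH at 132° from the x-axis; with |RH| = 18.7, H = (4.68, 19.7). RH ⟂ HN, so HN runs at -138°; with |HN| = 17.6, N = (-8.30, 7.82). ∠HNV = 85.1° gives NV at -42.6° from the x-axis; with |NV| = 15.8, V = (3.33, -2.87). NV ⟂ VW, so VW runs at 47.4°; with |VW| = 13.5, W = (12.5, 7.07). Then |RW| = |W − R| = 4.97.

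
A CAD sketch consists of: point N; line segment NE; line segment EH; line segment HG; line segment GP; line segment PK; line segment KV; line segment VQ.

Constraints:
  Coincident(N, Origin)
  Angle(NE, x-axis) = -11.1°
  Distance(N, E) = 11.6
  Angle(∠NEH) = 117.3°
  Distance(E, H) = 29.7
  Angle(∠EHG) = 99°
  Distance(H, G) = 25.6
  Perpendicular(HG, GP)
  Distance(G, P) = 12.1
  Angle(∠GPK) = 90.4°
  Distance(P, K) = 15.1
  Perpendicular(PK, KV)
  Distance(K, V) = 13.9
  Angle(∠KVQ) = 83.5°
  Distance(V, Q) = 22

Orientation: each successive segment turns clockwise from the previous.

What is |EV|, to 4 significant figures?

34.49

N is at the origin; NE runs at -11.1° with length 11.6, so E = (11.38, -2.233). ∠NEH = 117.3° gives EH at -73.80° from the x-axis; with |EH| = 29.7, H = (19.67, -30.75). ∠EHG = 99.0° gives HG at -154.8° from the x-axis; with |HG| = 25.6, G = (-3.495, -41.65). HG ⟂ GP, so GP runs at 115.2°; with |GP| = 12.1, P = (-8.646, -30.71). ∠GPK = 90.4° gives PK at 25.60° from the x-axis; with |PK| = 15.1, K = (4.971, -24.18). PK ⟂ KV, so KV runs at -64.40°; with |KV| = 13.9, V = (10.98, -36.72). Then |EV| = |V − E| = 34.49.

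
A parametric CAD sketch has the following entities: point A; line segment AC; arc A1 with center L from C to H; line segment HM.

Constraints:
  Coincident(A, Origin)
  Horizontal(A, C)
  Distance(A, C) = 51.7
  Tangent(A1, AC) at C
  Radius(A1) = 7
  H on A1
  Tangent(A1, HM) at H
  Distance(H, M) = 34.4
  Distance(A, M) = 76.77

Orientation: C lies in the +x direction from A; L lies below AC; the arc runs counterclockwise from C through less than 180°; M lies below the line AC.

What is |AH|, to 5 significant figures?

47.337

Checks: A.y = 0.00, C.y = 0.00 ✓; |LH| = 7.000 ✓; ∠(LH, HM) = 90.00° ✓; |HM| = 34.40 ✓; |AM| = 76.77 ✓.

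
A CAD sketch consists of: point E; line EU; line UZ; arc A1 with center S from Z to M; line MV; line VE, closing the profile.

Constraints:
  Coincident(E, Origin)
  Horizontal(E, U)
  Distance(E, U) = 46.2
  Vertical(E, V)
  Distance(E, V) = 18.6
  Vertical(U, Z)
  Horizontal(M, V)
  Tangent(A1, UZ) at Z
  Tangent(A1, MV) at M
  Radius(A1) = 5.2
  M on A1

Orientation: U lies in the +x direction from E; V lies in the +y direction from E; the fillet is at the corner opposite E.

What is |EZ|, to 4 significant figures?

48.10

E is at the origin; EU is horizontal with |EU| = 46.2 and U on the +x side, so U = (46.20, 0.000). E and V share the same x with |EV| = 18.6 and V on the +y side, so V = (0.000, 18.60). The virtual corner opposite E is at (46.20, 18.60). Since A1 is tangent to UZ there, SZ ⟂ UZ and the tangent condition forces SM to be normal to MV, with radius 5.2, so the center S sits 5.2 in from both sides at S = (41.00, 13.40). That places the tangent points at Z = (46.20, 13.40) on UZ and M = (41.00, 18.60) on MV. Then |EZ| = |Z − E| = 48.10.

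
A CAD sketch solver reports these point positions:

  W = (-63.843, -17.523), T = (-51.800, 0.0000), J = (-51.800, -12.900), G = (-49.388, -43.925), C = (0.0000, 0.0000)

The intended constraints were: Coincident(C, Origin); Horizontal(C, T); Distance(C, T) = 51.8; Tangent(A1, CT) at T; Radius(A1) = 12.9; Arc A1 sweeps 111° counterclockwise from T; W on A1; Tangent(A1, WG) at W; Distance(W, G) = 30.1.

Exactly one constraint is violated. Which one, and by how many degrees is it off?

Tangent(A1, WG) at W — off by 7.70°.

C = (0.00, 0.00) ✓; C.y = 0.00, T.y = 0.00 ✓; |CT| = 51.80 ✓; ∠(JT, TC) = 90.00° ✓; |JT| = 12.90 ✓; bearing(J→W) − bearing(J→T) = 111.0° ✓; |JW| = 12.90 ✓; ∠(JW, WG) = 82.30° ✗; |WG| = 30.10 ✓.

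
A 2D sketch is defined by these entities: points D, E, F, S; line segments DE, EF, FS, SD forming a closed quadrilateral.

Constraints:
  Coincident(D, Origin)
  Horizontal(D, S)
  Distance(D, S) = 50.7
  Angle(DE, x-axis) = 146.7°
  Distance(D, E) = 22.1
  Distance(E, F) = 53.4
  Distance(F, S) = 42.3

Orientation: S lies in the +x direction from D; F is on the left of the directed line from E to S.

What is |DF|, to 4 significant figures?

46.59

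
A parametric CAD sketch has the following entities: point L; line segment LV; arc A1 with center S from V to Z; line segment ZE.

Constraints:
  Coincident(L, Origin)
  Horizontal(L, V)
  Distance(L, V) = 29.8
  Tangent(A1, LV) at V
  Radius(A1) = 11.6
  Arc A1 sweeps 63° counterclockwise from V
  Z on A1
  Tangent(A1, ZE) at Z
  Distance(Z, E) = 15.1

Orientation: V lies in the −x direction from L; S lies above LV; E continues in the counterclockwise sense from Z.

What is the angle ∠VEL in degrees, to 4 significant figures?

73.49°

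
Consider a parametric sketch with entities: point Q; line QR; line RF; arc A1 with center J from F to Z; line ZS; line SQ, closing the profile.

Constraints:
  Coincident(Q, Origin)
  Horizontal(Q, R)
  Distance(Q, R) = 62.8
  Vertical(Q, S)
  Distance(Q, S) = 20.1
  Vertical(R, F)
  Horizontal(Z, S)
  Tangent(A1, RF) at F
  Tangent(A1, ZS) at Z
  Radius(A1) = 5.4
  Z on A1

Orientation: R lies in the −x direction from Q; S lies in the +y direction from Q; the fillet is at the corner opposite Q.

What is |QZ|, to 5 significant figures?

60.818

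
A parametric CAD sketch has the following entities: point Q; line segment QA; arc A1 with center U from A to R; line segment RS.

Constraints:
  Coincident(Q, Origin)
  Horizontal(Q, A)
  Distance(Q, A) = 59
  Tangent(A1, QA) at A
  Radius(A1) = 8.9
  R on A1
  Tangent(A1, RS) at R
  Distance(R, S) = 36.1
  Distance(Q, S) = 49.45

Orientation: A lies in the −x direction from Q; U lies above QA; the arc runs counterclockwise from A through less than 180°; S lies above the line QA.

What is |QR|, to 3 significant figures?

51.4

Q is at the origin; Q and A share the same y with |QA| = 59.0 and A on the −x side, so A = (-59.0, 0.00). Since A1 is tangent to QA there, UA ⟂ QA, so U = A + (0, 8.9) = (-59.0, 8.90). Since UR ⟂ RS (tangency), |US| = √(8.9² + 36.1²) = 37.2 regardless of where R sits on A1. So S lies on both circle(Q, 49.45) and circle(U, 37.2); the above-QA intersection is S = (-33.7, 36.2). R is the foot of the tangent from S: R = (-51.2, 4.59).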